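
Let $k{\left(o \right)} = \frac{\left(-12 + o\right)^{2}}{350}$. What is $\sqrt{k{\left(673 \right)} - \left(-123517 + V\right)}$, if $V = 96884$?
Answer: $\frac{\sqrt{136618594}}{70} \approx 166.98$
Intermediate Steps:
$k{\left(o \right)} = \frac{\left(-12 + o\right)^{2}}{350}$ ($k{\left(o \right)} = \left(-12 + o\right)^{2} \cdot \frac{1}{350} = \frac{\left(-12 + o\right)^{2}}{350}$)
$\sqrt{k{\left(673 \right)} - \left(-123517 + V\right)} = \sqrt{\frac{\left(-12 + 673\right)^{2}}{350} + \left(123517 - 96884\right)} = \sqrt{\frac{661^{2}}{350} + \left(123517 - 96884\right)} = \sqrt{\frac{1}{350} \cdot 436921 + 26633} = \sqrt{\frac{436921}{350} + 26633} = \sqrt{\frac{9758471}{350}} = \frac{\sqrt{136618594}}{70}$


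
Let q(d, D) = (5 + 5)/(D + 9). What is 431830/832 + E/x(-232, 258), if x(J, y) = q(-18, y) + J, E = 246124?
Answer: -6982502659/12882272 ≈ -542.02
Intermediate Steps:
q(d, D) = 10/(9 + D)
x(J, y) = J + 10/(9 + y) (x(J, y) = 10/(9 + y) + J = J + 10/(9 + y))
431830/832 + E/x(-232, 258) = 431830/832 + 246124/(((10 - 232*(9 + 258))/(9 + 258))) = 431830*(1/832) + 246124/(((10 - 232*267)/267)) = 215915/416 + 246124/(((10 - 61944)/267)) = 215915/416 + 246124/(((1/267)*(-61934))) = 215915/416 + 246124/(-61934/267) = 215915/416 + 246124*(-267/61934) = 215915/416 - 32857554/30967 = -6982502659/12882272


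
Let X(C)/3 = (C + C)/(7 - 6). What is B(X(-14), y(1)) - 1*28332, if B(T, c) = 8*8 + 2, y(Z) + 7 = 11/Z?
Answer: -28266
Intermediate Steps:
y(Z) = -7 + 11/Z
X(C) = 6*C (X(C) = 3*((C + C)/(7 - 6)) = 3*((2*C)/1) = 3*((2*C)*1) = 3*(2*C) = 6*C)
B(T, c) = 66 (B(T, c) = 64 + 2 = 66)
B(X(-14), y(1)) - 1*28332 = 66 - 1*28332 = 66 - 28332 = -28266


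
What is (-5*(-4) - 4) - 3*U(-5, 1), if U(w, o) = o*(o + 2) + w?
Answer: 22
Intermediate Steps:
U(w, o) = w + o*(2 + o) (U(w, o) = o*(2 + o) + w = w + o*(2 + o))
(-5*(-4) - 4) - 3*U(-5, 1) = (-5*(-4) - 4) - 3*(-5 + 1² + 2*1) = (20 - 4) - 3*(-5 + 1 + 2) = 16 - 3*(-2) = 16 + 6 = 22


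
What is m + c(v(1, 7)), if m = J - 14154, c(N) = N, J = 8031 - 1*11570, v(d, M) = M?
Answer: -17686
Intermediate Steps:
J = -3539 (J = 8031 - 11570 = -3539)
m = -17693 (m = -3539 - 14154 = -17693)
m + c(v(1, 7)) = -17693 + 7 = -17686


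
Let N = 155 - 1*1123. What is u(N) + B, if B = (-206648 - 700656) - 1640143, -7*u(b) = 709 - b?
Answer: -17833806/7 ≈ -2.5477e+6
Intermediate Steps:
N = -968 (N = 155 - 1123 = -968)
u(b) = -709/7 + b/7 (u(b) = -(709 - b)/7 = -709/7 + b/7)
B = -2547447 (B = -907304 - 1640143 = -2547447)
u(N) + B = (-709/7 + (⅐)*(-968)) - 2547447 = (-709/7 - 968/7) - 2547447 = -1677/7 - 2547447 = -17833806/7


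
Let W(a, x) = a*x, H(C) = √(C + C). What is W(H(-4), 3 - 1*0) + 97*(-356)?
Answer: -34532 + 6*I*√2 ≈ -34532.0 + 8.4853*I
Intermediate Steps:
H(C) = √2*√C (H(C) = √(2*C) = √2*√C)
W(H(-4), 3 - 1*0) + 97*(-356) = (√2*√(-4))*(3 - 1*0) + 97*(-356) = (√2*(2*I))*(3 + 0) - 34532 = (2*I*√2)*3 - 34532 = 6*I*√2 - 34532 = -34532 + 6*I*√2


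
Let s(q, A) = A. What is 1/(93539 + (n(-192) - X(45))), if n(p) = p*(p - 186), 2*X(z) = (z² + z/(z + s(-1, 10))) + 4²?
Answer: 11/1816035 ≈ 6.0572e-6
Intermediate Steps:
X(z) = 8 + z²/2 + z/(2*(10 + z)) (X(z) = ((z² + z/(z + 10)) + 4²)/2 = ((z² + z/(10 + z)) + 16)/2 = (16 + z² + z/(10 + z))/2 = 8 + z²/2 + z/(2*(10 + z)))
n(p) = p*(-186 + p)
1/(93539 + (n(-192) - X(45))) = 1/(93539 + (-192*(-186 - 192) - (160 + 45³ + 10*45² + 17*45)/(2*(10 + 45)))) = 1/(93539 + (-192*(-378) - (160 + 91125 + 10*2025 + 765)/(2*55))) = 1/(93539 + (72576 - (160 + 91125 + 20250 + 765)/(2*55))) = 1/(93539 + (72576 - 112300/(2*55))) = 1/(93539 + (72576 - 1*11230/11)) = 1/(93539 + (72576 - 11230/11)) = 1/(93539 + 787106/11) = 1/(1816035/11) = 11/1816035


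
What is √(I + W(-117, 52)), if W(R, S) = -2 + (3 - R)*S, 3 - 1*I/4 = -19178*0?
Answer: 25*√10 ≈ 79.057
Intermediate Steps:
I = 12 (I = 12 - (-76712)*0 = 12 - 4*0 = 12 + 0 = 12)
W(R, S) = -2 + S*(3 - R)
√(I + W(-117, 52)) = √(12 + (-2 + 3*52 - 1*(-117)*52)) = √(12 + (-2 + 156 + 6084)) = √(12 + 6238) = √6250 = 25*√10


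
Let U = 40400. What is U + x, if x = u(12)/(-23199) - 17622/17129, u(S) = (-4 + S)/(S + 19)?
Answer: 497660617027250/12318645801 ≈ 40399.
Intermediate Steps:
u(S) = (-4 + S)/(19 + S)
x = -12673333150/12318645801 (x = ((-4 + 12)/(19 + 12))/(-23199) - 17622/17129 = (8/31)*(-1/23199) - 17622*1/17129 = ((1/31)*8)*(-1/23199) - 17622/17129 = (8/31)*(-1/23199) - 17622/17129 = -8/719169 - 17622/17129 = -12673333150/12318645801 ≈ -1.0288)
U + x = 40400 - 12673333150/12318645801 = 497660617027250/12318645801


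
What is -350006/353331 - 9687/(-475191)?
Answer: -18099664861/18655523469 ≈ -0.97020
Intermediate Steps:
-350006/353331 - 9687/(-475191) = -350006*1/353331 - 9687*(-1/475191) = -350006/353331 + 3229/158397 = -18099664861/18655523469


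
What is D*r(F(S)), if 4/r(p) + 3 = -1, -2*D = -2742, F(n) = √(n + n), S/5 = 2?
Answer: -1371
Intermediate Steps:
S = 10 (S = 5*2 = 10)
F(n) = √2*√n (F(n) = √(2*n) = √2*√n)
D = 1371 (D = -½*(-2742) = 1371)
r(p) = -1 (r(p) = 4/(-3 - 1) = 4/(-4) = 4*(-¼) = -1)
D*r(F(S)) = 1371*(-1) = -1371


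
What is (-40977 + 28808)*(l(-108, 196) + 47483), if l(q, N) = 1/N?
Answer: -113252855061/196 ≈ -5.7782e+8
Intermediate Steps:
(-40977 + 28808)*(l(-108, 196) + 47483) = (-40977 + 28808)*(1/196 + 47483) = -12169*(1/196 + 47483) = -12169*9306669/196 = -113252855061/196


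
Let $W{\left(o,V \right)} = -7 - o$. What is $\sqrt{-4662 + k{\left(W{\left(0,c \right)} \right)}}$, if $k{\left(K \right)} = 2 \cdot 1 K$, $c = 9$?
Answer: $2 i \sqrt{1169} \approx 68.381 i$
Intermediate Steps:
$k{\left(K \right)} = 2 K$
$\sqrt{-4662 + k{\left(W{\left(0,c \right)} \right)}} = \sqrt{-4662 + 2 \left(-7 - 0\right)} = \sqrt{-4662 + 2 \left(-7 + 0\right)} = \sqrt{-4662 + 2 \left(-7\right)} = \sqrt{-4662 - 14} = \sqrt{-4676} = 2 i \sqrt{1169}$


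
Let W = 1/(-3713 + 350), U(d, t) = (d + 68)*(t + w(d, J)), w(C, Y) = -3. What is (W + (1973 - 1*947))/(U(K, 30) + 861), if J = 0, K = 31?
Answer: 3450437/11884842 ≈ 0.29032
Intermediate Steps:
U(d, t) = (-3 + t)*(68 + d) (U(d, t) = (d + 68)*(t - 3) = (68 + d)*(-3 + t) = (-3 + t)*(68 + d))
W = -1/3363 (W = 1/(-3363) = -1/3363 ≈ -0.00029735)
(W + (1973 - 1*947))/(U(K, 30) + 861) = (-1/3363 + (1973 - 1*947))/((-204 - 3*31 + 68*30 + 31*30) + 861) = (-1/3363 + (1973 - 947))/((-204 - 93 + 2040 + 930) + 861) = (-1/3363 + 1026)/(2673 + 861) = (3450437/3363)/3534 = (3450437/3363)*(1/3534) = 3450437/11884842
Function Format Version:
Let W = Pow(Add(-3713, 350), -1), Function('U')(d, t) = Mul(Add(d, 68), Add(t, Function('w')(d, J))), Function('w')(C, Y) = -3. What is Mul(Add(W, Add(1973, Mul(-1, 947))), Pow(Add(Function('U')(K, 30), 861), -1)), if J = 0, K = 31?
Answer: Rational(3450437, 11884842) ≈ 0.29032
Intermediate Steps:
Function('U')(d, t) = Mul(Add(-3, t), Add(68, d)) (Function('U')(d, t) = Mul(Add(d, 68), Add(t, -3)) = Mul(Add(68, d), Add(-3, t)) = Mul(Add(-3, t), Add(68, d)))
W = Rational(-1, 3363) (W = Pow(-3363, -1) = Rational(-1, 3363) ≈ -0.00029735)
Mul(Add(W, Add(1973, Mul(-1, 947))), Pow(Add(Function('U')(K, 30), 861), -1)) = Mul(Add(Rational(-1, 3363), Add(1973, Mul(-1, 947))), Pow(Add(Add(-204, Mul(-3, 31), Mul(68, 30), Mul(31, 30)), 861), -1)) = Mul(Add(Rational(-1, 3363), Add(1973, -947)), Pow(Add(Add(-204, -93, 2040, 930), 861), -1)) = Mul(Add(Rational(-1, 3363), 1026), Pow(Add(2673, 861), -1)) = Mul(Rational(3450437, 3363), Pow(3534, -1)) = Mul(Rational(3450437, 3363), Rational(1, 3534)) = Rational(3450437, 11884842)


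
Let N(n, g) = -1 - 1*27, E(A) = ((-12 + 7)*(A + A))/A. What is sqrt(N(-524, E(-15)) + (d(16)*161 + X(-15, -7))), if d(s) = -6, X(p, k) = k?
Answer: I*sqrt(1001) ≈ 31.639*I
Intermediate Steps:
E(A) = -10 (E(A) = (-10*A)/A = -10)
N(n, g) = -28 (N(n, g) = -1 - 27 = -28)
sqrt(N(-524, E(-15)) + (d(16)*161 + X(-15, -7))) = sqrt(-28 + (-6*161 - 7)) = sqrt(-28 + (-966 - 7)) = sqrt(-28 - 973) = sqrt(-1001) = I*sqrt(1001)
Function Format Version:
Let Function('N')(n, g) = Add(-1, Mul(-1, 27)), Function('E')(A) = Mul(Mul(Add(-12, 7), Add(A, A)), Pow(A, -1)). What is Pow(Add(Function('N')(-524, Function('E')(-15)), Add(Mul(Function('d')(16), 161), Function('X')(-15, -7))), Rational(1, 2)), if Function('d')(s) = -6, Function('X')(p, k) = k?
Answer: Mul(I, Pow(1001, Rational(1, 2))) ≈ Mul(31.639, I)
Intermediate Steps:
Function('E')(A) = -10 (Function('E')(A) = Mul(Mul(-5, Mul(2, A)), Pow(A, -1)) = Mul(Mul(-10, A), Pow(A, -1)) = -10)
Function('N')(n, g) = -28 (Function('N')(n, g) = Add(-1, -27) = -28)
Pow(Add(Function('N')(-524, Function('E')(-15)), Add(Mul(Function('d')(16), 161), Function('X')(-15, -7))), Rational(1, 2)) = Pow(Add(-28, Add(Mul(-6, 161), -7)), Rational(1, 2)) = Pow(Add(-28, Add(-966, -7)), Rational(1, 2)) = Pow(Add(-28, -973), Rational(1, 2)) = Pow(-1001, Rational(1, 2)) = Mul(I, Pow(1001, Rational(1, 2)))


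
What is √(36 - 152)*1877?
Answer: 3754*I*√29 ≈ 20216.0*I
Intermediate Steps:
√(36 - 152)*1877 = √(-116)*1877 = (2*I*√29)*1877 = 3754*I*√29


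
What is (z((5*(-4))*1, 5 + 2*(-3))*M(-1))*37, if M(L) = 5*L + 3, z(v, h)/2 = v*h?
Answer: -2960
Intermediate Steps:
z(v, h) = 2*h*v (z(v, h) = 2*(v*h) = 2*(h*v) = 2*h*v)
M(L) = 3 + 5*L
(z((5*(-4))*1, 5 + 2*(-3))*M(-1))*37 = ((2*(5 + 2*(-3))*((5*(-4))*1))*(3 + 5*(-1)))*37 = ((2*(5 - 6)*(-20*1))*(3 - 5))*37 = ((2*(-1)*(-20))*(-2))*37 = (40*(-2))*37 = -80*37 = -2960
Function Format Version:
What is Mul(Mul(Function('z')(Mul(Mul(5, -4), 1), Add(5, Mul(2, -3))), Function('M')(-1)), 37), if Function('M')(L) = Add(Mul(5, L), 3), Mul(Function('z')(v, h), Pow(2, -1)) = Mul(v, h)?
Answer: -2960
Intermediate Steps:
Function('z')(v, h) = Mul(2, h, v) (Function('z')(v, h) = Mul(2, Mul(v, h)) = Mul(2, Mul(h, v)) = Mul(2, h, v))
Function('M')(L) = Add(3, Mul(5, L))
Mul(Mul(Function('z')(Mul(Mul(5, -4), 1), Add(5, Mul(2, -3))), Function('M')(-1)), 37) = Mul(Mul(Mul(2, Add(5, Mul(2, -3)), Mul(Mul(5, -4), 1)), Add(3, Mul(5, -1))), 37) = Mul(Mul(Mul(2, Add(5, -6), Mul(-20, 1)), Add(3, -5)), 37) = Mul(Mul(Mul(2, -1, -20), -2), 37) = Mul(Mul(40, -2), 37) = Mul(-80, 37) = -2960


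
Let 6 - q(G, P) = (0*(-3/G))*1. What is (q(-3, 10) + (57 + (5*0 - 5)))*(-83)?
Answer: -4814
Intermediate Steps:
q(G, P) = 6 (q(G, P) = 6 - 0*(-3/G) = 6 - 0 = 6 - 1*0 = 6 + 0 = 6)
(q(-3, 10) + (57 + (5*0 - 5)))*(-83) = (6 + (57 + (5*0 - 5)))*(-83) = (6 + (57 + (0 - 5)))*(-83) = (6 + (57 - 5))*(-83) = (6 + 52)*(-83) = 58*(-83) = -4814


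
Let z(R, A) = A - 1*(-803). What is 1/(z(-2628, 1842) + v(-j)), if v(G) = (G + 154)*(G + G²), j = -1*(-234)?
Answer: -1/4359115 ≈ -2.2940e-7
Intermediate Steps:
z(R, A) = 803 + A (z(R, A) = A + 803 = 803 + A)
j = 234
v(G) = (154 + G)*(G + G²)
1/(z(-2628, 1842) + v(-j)) = 1/((803 + 1842) + (-1*234)*(154 + (-1*234)² + 155*(-1*234))) = 1/(2645 - 234*(154 + (-234)² + 155*(-234))) = 1/(2645 - 234*(154 + 54756 - 36270)) = 1/(2645 - 234*18640) = 1/(2645 - 4361760) = 1/(-4359115) = -1/4359115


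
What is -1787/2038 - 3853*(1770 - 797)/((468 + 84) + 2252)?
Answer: -3822704785/2857276 ≈ -1337.9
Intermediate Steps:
-1787/2038 - 3853*(1770 - 797)/((468 + 84) + 2252) = -1787*1/2038 - 3853*973/(552 + 2252) = -1787/2038 - 3853/(2804*(1/973)) = -1787/2038 - 3853/2804/973 = -1787/2038 - 3853*973/2804 = -1787/2038 - 3748969/2804 = -3822704785/2857276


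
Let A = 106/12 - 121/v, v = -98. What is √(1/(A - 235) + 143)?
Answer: 2*√39084053405/33065 ≈ 11.958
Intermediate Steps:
A = 1480/147 (A = 106/12 - 121/(-98) = 106*(1/12) - 121*(-1/98) = 53/6 + 121/98 = 1480/147 ≈ 10.068)
√(1/(A - 235) + 143) = √(1/(1480/147 - 235) + 143) = √(1/(-33065/147) + 143) = √(-147/33065 + 143) = √(4728148/33065) = 2*√39084053405/33065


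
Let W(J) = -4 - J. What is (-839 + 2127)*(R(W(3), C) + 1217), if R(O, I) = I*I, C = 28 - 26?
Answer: 1572648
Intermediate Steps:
C = 2
R(O, I) = I**2
(-839 + 2127)*(R(W(3), C) + 1217) = (-839 + 2127)*(2**2 + 1217) = 1288*(4 + 1217) = 1288*1221 = 1572648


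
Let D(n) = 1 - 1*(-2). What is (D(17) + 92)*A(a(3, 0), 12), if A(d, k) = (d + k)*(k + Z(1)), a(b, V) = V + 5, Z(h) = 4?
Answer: 25840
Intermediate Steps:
a(b, V) = 5 + V
A(d, k) = (4 + k)*(d + k) (A(d, k) = (d + k)*(k + 4) = (d + k)*(4 + k) = (4 + k)*(d + k))
D(n) = 3 (D(n) = 1 + 2 = 3)
(D(17) + 92)*A(a(3, 0), 12) = (3 + 92)*(12² + 4*(5 + 0) + 4*12 + (5 + 0)*12) = 95*(144 + 4*5 + 48 + 5*12) = 95*(144 + 20 + 48 + 60) = 95*272 = 25840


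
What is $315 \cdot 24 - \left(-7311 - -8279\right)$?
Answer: $6592$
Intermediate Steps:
$315 \cdot 24 - \left(-7311 - -8279\right) = 7560 - \left(-7311 + 8279\right) = 7560 - 968 = 6592$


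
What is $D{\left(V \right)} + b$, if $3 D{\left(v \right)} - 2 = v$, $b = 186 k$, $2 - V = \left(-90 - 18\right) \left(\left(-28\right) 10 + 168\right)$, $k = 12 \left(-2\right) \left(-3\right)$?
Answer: $\frac{28084}{3} \approx 9361.3$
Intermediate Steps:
$k = 72$ ($k = \left(-24\right) \left(-3\right) = 72$)
$V = -12094$ ($V = 2 - \left(-90 - 18\right) \left(\left(-28\right) 10 + 168\right) = 2 - - 108 \left(-280 + 168\right) = 2 - \left(-108\right) \left(-112\right) = 2 - 12096 = -12094$)
$b = 13392$ ($b = 186 \cdot 72 = 13392$)
$D{\left(v \right)} = \frac{2}{3} + \frac{v}{3}$
$D{\left(V \right)} + b = \left(\frac{2}{3} + \frac{1}{3} \left(-12094\right)\right) + 13392 = \left(\frac{2}{3} - \frac{12094}{3}\right) + 13392 = - \frac{12092}{3} + 13392 = \frac{28084}{3}$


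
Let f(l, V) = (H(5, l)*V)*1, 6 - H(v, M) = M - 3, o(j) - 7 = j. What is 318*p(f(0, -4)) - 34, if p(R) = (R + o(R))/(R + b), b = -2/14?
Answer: 136088/253 ≈ 537.90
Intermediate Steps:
o(j) = 7 + j
H(v, M) = 9 - M (H(v, M) = 6 - (M - 3) = 6 - (-3 + M) = 6 + (3 - M) = 9 - M)
b = -⅐ (b = -2*1/14 = -⅐ ≈ -0.14286)
f(l, V) = V*(9 - l) (f(l, V) = ((9 - l)*V)*1 = (V*(9 - l))*1 = V*(9 - l))
p(R) = (7 + 2*R)/(-⅐ + R) (p(R) = (R + (7 + R))/(R - ⅐) = (7 + 2*R)/(-⅐ + R))
318*p(f(0, -4)) - 34 = 318*(7*(7 + 2*(-4*(9 - 1*0)))/(-1 + 7*(-4*(9 - 1*0)))) - 34 = 318*(7*(7 + 2*(-4*(9 + 0)))/(-1 + 7*(-4*(9 + 0)))) - 34 = 318*(7*(7 + 2*(-4*9))/(-1 + 7*(-4*9))) - 34 = 318*(7*(7 + 2*(-36))/(-1 + 7*(-36))) - 34 = 318*(7*(7 - 72)/(-1 - 252)) - 34 = 318*(7*(-65)/(-253)) - 34 = 318*(7*(-1/253)*(-65)) - 34 = 318*(455/253) - 34 = 144690/253 - 34 = 136088/253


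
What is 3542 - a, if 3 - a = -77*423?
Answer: -29032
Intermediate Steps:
a = 32574 (a = 3 - (-77)*423 = 3 - 1*(-32571) = 3 + 32571 = 32574)
3542 - a = 3542 - 1*32574 = 3542 - 32574 = -29032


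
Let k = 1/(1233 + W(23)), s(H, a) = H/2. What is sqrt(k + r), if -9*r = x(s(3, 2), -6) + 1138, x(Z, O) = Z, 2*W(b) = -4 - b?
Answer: I*sqrt(334741910)/1626 ≈ 11.252*I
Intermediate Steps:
W(b) = -2 - b/2 (W(b) = (-4 - b)/2 = -2 - b/2)
s(H, a) = H/2 (s(H, a) = H*(1/2) = H/2)
r = -2279/18 (r = -((1/2)*3 + 1138)/9 = -(3/2 + 1138)/9 = -1/9*2279/2 = -2279/18 ≈ -126.61)
k = 2/2439 (k = 1/(1233 + (-2 - 1/2*23)) = 1/(1233 + (-2 - 23/2)) = 1/(1233 - 27/2) = 1/(2439/2) = 2/2439 ≈ 0.00082001)
sqrt(k + r) = sqrt(2/2439 - 2279/18) = sqrt(-617605/4878) = I*sqrt(334741910)/1626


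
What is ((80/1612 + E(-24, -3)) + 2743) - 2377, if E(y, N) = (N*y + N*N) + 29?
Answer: 191848/403 ≈ 476.05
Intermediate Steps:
E(y, N) = 29 + N² + N*y (E(y, N) = (N*y + N²) + 29 = (N² + N*y) + 29 = 29 + N² + N*y)
((80/1612 + E(-24, -3)) + 2743) - 2377 = ((80/1612 + (29 + (-3)² - 3*(-24))) + 2743) - 2377 = ((80*(1/1612) + (29 + 9 + 72)) + 2743) - 2377 = ((20/403 + 110) + 2743) - 2377 = (44350/403 + 2743) - 2377 = 1149779/403 - 2377 = 191848/403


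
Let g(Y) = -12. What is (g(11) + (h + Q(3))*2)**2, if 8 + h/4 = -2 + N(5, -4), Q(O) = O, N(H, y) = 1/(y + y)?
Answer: 7569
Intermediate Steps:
N(H, y) = 1/(2*y)
h = -81/2 (h = -32 + 4*(-2 + (1/2)/(-4)) = -32 + 4*(-2 + (1/2)*(-1/4)) = -32 + 4*(-2 - 1/8) = -32 + 4*(-17/8) = -32 - 17/2 = -81/2 ≈ -40.500)
(g(11) + (h + Q(3))*2)**2 = (-12 + (-81/2 + 3)*2)**2 = (-12 - 75/2*2)**2 = (-12 - 75)**2 = (-87)**2 = 7569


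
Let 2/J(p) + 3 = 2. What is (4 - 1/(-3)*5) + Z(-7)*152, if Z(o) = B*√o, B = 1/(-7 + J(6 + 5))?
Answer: 17/3 - 152*I*√7/9 ≈ 5.6667 - 44.684*I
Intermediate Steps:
J(p) = -2 (J(p) = 2/(-3 + 2) = 2/(-1) = 2*(-1) = -2)
B = -⅑ (B = 1/(-7 - 2) = 1/(-9) = -⅑ ≈ -0.11111)
Z(o) = -√o/9
(4 - 1/(-3)*5) + Z(-7)*152 = (4 - 1/(-3)*5) - I*√7/9*152 = (4 - 1*(-⅓)*5) - I*√7/9*152 = (4 + (⅓)*5) - I*√7/9*152 = (4 + 5/3) - 152*I*√7/9 = 17/3 - 152*I*√7/9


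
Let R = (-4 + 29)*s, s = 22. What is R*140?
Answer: 77000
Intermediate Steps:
R = 550 (R = (-4 + 29)*22 = 25*22 = 550)
R*140 = 550*140 = 77000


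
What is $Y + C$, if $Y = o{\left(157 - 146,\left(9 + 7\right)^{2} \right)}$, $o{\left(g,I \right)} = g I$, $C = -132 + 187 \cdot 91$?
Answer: $19701$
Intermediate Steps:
$C = 16885$ ($C = -132 + 17017 = 16885$)
$o{\left(g,I \right)} = I g$
$Y = 2816$ ($Y = \left(9 + 7\right)^{2} \left(157 - 146\right) = 16^{2} \cdot 11 = 256 \cdot 11 = 2816$)
$Y + C = 2816 + 16885 = 19701$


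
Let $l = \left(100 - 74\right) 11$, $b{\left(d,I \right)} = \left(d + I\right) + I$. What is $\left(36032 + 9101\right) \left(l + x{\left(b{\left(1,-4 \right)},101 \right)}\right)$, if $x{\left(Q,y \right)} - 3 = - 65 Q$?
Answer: $33578952$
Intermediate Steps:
$b{\left(d,I \right)} = d + 2 I$ ($b{\left(d,I \right)} = \left(I + d\right) + I = d + 2 I$)
$x{\left(Q,y \right)} = 3 - 65 Q$
$l = 286$ ($l = 26 \cdot 11 = 286$)
$\left(36032 + 9101\right) \left(l + x{\left(b{\left(1,-4 \right)},101 \right)}\right) = \left(36032 + 9101\right) \left(286 - \left(-3 + 65 \left(1 + 2 \left(-4\right)\right)\right)\right) = 45133 \left(286 - \left(-3 + 65 \left(1 - 8\right)\right)\right) = 45133 \left(286 + \left(3 - -455\right)\right) = 45133 \left(286 + \left(3 + 455\right)\right) = 45133 \left(286 + 458\right) = 45133 \cdot 744 = 33578952$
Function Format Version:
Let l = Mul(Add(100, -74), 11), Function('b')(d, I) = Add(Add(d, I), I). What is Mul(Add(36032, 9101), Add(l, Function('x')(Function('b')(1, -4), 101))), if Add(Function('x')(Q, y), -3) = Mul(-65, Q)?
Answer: 33578952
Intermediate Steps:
Function('b')(d, I) = Add(d, Mul(2, I)) (Function('b')(d, I) = Add(Add(I, d), I) = Add(d, Mul(2, I)))
Function('x')(Q, y) = Add(3, Mul(-65, Q))
l = 286 (l = Mul(26, 11) = 286)
Mul(Add(36032, 9101), Add(l, Function('x')(Function('b')(1, -4), 101))) = Mul(Add(36032, 9101), Add(286, Add(3, Mul(-65, Add(1, Mul(2, -4)))))) = Mul(45133, Add(286, Add(3, Mul(-65, Add(1, -8))))) = Mul(45133, Add(286, Add(3, Mul(-65, -7)))) = Mul(45133, Add(286, Add(3, 455))) = Mul(45133, Add(286, 458)) = Mul(45133, 744) = 33578952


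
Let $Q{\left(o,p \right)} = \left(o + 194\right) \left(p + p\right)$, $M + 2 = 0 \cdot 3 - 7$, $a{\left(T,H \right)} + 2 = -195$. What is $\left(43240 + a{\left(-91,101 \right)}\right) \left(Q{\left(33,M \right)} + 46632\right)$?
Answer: $1831307478$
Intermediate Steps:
$a{\left(T,H \right)} = -197$ ($a{\left(T,H \right)} = -2 - 195 = -197$)
$M = -9$ ($M = -2 + \left(0 \cdot 3 - 7\right) = -2 + \left(0 - 7\right) = -2 - 7 = -9$)
$Q{\left(o,p \right)} = 2 p \left(194 + o\right)$ ($Q{\left(o,p \right)} = \left(194 + o\right) 2 p = 2 p \left(194 + o\right)$)
$\left(43240 + a{\left(-91,101 \right)}\right) \left(Q{\left(33,M \right)} + 46632\right) = \left(43240 - 197\right) \left(2 \left(-9\right) \left(194 + 33\right) + 46632\right) = 43043 \left(2 \left(-9\right) 227 + 46632\right) = 43043 \left(-4086 + 46632\right) = 43043 \cdot 42546 = 1831307478$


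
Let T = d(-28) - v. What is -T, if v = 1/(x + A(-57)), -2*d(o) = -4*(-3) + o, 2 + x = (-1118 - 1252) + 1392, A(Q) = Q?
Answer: -8297/1037 ≈ -8.0010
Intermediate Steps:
x = -980 (x = -2 + ((-1118 - 1252) + 1392) = -2 + (-2370 + 1392) = -2 - 978 = -980)
d(o) = -6 - o/2 (d(o) = -(-4*(-3) + o)/2 = -(12 + o)/2 = -6 - o/2)
v = -1/1037 (v = 1/(-980 - 57) = 1/(-1037) = -1/1037 ≈ -0.00096432)
T = 8297/1037 (T = (-6 - ½*(-28)) - 1*(-1/1037) = (-6 + 14) + 1/1037 = 8 + 1/1037 = 8297/1037 ≈ 8.0010)
-T = -1*8297/1037 = -8297/1037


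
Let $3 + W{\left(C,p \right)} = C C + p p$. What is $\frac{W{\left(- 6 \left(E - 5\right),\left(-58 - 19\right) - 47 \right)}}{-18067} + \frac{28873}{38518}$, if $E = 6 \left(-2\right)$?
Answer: $- \frac{471229995}{695904706} \approx -0.67715$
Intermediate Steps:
$E = -12$
$W{\left(C,p \right)} = -3 + C^{2} + p^{2}$ ($W{\left(C,p \right)} = -3 + \left(C C + p p\right) = -3 + \left(C^{2} + p^{2}\right) = -3 + C^{2} + p^{2}$)
$\frac{W{\left(- 6 \left(E - 5\right),\left(-58 - 19\right) - 47 \right)}}{-18067} + \frac{28873}{38518} = \frac{-3 + \left(- 6 \left(-12 - 5\right)\right)^{2} + \left(\left(-58 - 19\right) - 47\right)^{2}}{-18067} + \frac{28873}{38518} = \left(-3 + \left(\left(-6\right) \left(-17\right)\right)^{2} + \left(-77 - 47\right)^{2}\right) \left(- \frac{1}{18067}\right) + 28873 \cdot \frac{1}{38518} = \left(-3 + 102^{2} + \left(-124\right)^{2}\right) \left(- \frac{1}{18067}\right) + \frac{28873}{38518} = \left(-3 + 10404 + 15376\right) \left(- \frac{1}{18067}\right) + \frac{28873}{38518} = 25777 \left(- \frac{1}{18067}\right) + \frac{28873}{38518} = - \frac{25777}{18067} + \frac{28873}{38518} = - \frac{471229995}{695904706}$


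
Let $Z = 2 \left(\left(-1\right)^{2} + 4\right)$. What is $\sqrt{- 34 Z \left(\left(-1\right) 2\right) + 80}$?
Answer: $2 \sqrt{190} \approx 27.568$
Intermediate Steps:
$Z = 10$ ($Z = 2 \left(1 + 4\right) = 2 \cdot 5 = 10$)
$\sqrt{- 34 Z \left(\left(-1\right) 2\right) + 80} = \sqrt{- 34 \cdot 10 \left(\left(-1\right) 2\right) + 80} = \sqrt{- 34 \cdot 10 \left(-2\right) + 80} = \sqrt{\left(-34\right) \left(-20\right) + 80} = \sqrt{680 + 80} = \sqrt{760} = 2 \sqrt{190}$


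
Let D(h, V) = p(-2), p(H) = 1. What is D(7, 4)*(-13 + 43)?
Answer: 30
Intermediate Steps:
D(h, V) = 1
D(7, 4)*(-13 + 43) = 1*(-13 + 43) = 1*30 = 30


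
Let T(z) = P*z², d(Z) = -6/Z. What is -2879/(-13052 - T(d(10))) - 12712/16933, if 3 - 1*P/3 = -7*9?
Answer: -10285107/19356838 ≈ -0.53134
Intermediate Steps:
P = 198 (P = 9 - (-21)*9 = 9 - 3*(-63) = 9 + 189 = 198)
T(z) = 198*z²
-2879/(-13052 - T(d(10))) - 12712/16933 = -2879/(-13052 - 198*(-6/10)²) - 12712/16933 = -2879/(-13052 - 198*(-6*⅒)²) - 12712*1/16933 = -2879/(-13052 - 198*(-⅗)²) - 1816/2419 = -2879/(-13052 - 198*9/25) - 1816/2419 = -2879/(-13052 - 1*1782/25) - 1816/2419 = -2879/(-13052 - 1782/25) - 1816/2419 = -2879/(-328082/25) - 1816/2419 = -2879*(-25/328082) - 1816/2419 = 71975/328082 - 1816/2419 = -10285107/19356838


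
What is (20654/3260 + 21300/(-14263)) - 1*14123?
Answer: -328228673869/23248690 ≈ -14118.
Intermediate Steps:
(20654/3260 + 21300/(-14263)) - 1*14123 = (20654*(1/3260) + 21300*(-1/14263)) - 14123 = (10327/1630 - 21300/14263) - 14123 = 112575001/23248690 - 14123 = -328228673869/23248690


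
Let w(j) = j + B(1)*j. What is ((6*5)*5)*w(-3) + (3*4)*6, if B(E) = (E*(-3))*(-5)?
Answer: -7128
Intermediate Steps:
B(E) = 15*E (B(E) = -3*E*(-5) = 15*E)
w(j) = 16*j (w(j) = j + (15*1)*j = j + 15*j = 16*j)
((6*5)*5)*w(-3) + (3*4)*6 = ((6*5)*5)*(16*(-3)) + (3*4)*6 = (30*5)*(-48) + 12*6 = 150*(-48) + 72 = -7200 + 72 = -7128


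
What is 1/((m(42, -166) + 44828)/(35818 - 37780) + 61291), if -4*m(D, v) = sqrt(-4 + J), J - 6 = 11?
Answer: 96758284992/5928201301102357 - 2616*sqrt(13)/77066616914330641 ≈ 1.6322e-5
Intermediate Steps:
J = 17 (J = 6 + 11 = 17)
m(D, v) = -sqrt(13)/4 (m(D, v) = -sqrt(-4 + 17)/4 = -sqrt(13)/4)
1/((m(42, -166) + 44828)/(35818 - 37780) + 61291) = 1/((-sqrt(13)/4 + 44828)/(35818 - 37780) + 61291) = 1/((44828 - sqrt(13)/4)/(-1962) + 61291) = 1/((44828 - sqrt(13)/4)*(-1/1962) + 61291) = 1/((-22414/981 + sqrt(13)/7848) + 61291) = 1/(60104057/981 + sqrt(13)/7848)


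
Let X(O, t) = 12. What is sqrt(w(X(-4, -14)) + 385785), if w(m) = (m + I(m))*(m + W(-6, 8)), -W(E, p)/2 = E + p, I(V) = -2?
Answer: sqrt(385865) ≈ 621.18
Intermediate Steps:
W(E, p) = -2*E - 2*p (W(E, p) = -2*(E + p) = -2*E - 2*p)
w(m) = (-4 + m)*(-2 + m) (w(m) = (m - 2)*(m + (-2*(-6) - 2*8)) = (-2 + m)*(m + (12 - 16)) = (-2 + m)*(m - 4) = (-2 + m)*(-4 + m) = (-4 + m)*(-2 + m))
sqrt(w(X(-4, -14)) + 385785) = sqrt((8 + 12**2 - 6*12) + 385785) = sqrt((8 + 144 - 72) + 385785) = sqrt(80 + 385785) = sqrt(385865)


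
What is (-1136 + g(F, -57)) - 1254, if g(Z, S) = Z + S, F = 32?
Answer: -2415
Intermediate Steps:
g(Z, S) = S + Z
(-1136 + g(F, -57)) - 1254 = (-1136 + (-57 + 32)) - 1254 = (-1136 - 25) - 1254 = -1161 - 1254 = -2415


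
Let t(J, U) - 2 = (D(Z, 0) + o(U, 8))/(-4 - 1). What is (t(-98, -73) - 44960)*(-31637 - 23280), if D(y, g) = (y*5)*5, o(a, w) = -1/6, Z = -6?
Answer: 74019274363/30 ≈ 2.4673e+9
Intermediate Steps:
o(a, w) = -⅙ (o(a, w) = -1*⅙ = -⅙)
D(y, g) = 25*y (D(y, g) = (5*y)*5 = 25*y)
t(J, U) = 961/30 (t(J, U) = 2 + (25*(-6) - ⅙)/(-4 - 1) = 2 + (-150 - ⅙)/(-5) = 2 - 901/6*(-⅕) = 2 + 901/30 = 961/30)
(t(-98, -73) - 44960)*(-31637 - 23280) = (961/30 - 44960)*(-31637 - 23280) = -1347839/30*(-54917) = 74019274363/30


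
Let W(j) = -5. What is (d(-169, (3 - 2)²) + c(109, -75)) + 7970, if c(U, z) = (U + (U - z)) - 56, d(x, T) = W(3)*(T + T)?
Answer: 8197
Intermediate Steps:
d(x, T) = -10*T (d(x, T) = -5*(T + T) = -10*T)
c(U, z) = -56 - z + 2*U (c(U, z) = (-z + 2*U) - 56 = -56 - z + 2*U)
(d(-169, (3 - 2)²) + c(109, -75)) + 7970 = (-10*(3 - 2)² + (-56 - 1*(-75) + 2*109)) + 7970 = (-10*1² + (-56 + 75 + 218)) + 7970 = (-10*1 + 237) + 7970 = (-10 + 237) + 7970 = 227 + 7970 = 8197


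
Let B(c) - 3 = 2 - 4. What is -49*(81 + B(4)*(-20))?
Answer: -2989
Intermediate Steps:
B(c) = 1 (B(c) = 3 + (2 - 4) = 3 - 2 = 1)
-49*(81 + B(4)*(-20)) = -49*(81 + 1*(-20)) = -49*(81 - 20) = -49*61 = -2989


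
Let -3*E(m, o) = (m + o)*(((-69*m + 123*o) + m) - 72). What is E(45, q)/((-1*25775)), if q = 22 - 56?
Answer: -26818/25775 ≈ -1.0405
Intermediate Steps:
q = -34
E(m, o) = -(m + o)*(-72 - 68*m + 123*o)/3 (E(m, o) = -(m + o)*(((-69*m + 123*o) + m) - 72)/3 = -(m + o)*((-68*m + 123*o) - 72)/3 = -(m + o)*(-72 - 68*m + 123*o)/3)
E(45, q)/((-1*25775)) = (-41*(-34)² + 24*45 + 24*(-34) + (68/3)*45² - 55/3*45*(-34))/((-1*25775)) = (-41*1156 + 1080 - 816 + (68/3)*2025 + 28050)/(-25775) = (-47396 + 1080 - 816 + 45900 + 28050)*(-1/25775) = 26818*(-1/25775) = -26818/25775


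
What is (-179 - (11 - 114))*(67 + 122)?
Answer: -14364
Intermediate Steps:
(-179 - (11 - 114))*(67 + 122) = (-179 - 1*(-103))*189 = (-179 + 103)*189 = -76*189 = -14364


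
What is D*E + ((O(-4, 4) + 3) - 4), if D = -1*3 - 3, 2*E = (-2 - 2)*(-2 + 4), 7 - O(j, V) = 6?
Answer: 24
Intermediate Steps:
O(j, V) = 1 (O(j, V) = 7 - 1*6 = 7 - 6 = 1)
E = -4 (E = ((-2 - 2)*(-2 + 4))/2 = (-4*2)/2 = (½)*(-8) = -4)
D = -6 (D = -3 - 3 = -6)
D*E + ((O(-4, 4) + 3) - 4) = -6*(-4) + ((1 + 3) - 4) = 24 + (4 - 4) = 24 + 0 = 24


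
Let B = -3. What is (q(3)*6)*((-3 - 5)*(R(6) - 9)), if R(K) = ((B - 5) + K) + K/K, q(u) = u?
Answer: 1440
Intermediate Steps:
R(K) = -7 + K (R(K) = ((-3 - 5) + K) + K/K = (-8 + K) + 1 = -7 + K)
(q(3)*6)*((-3 - 5)*(R(6) - 9)) = (3*6)*((-3 - 5)*((-7 + 6) - 9)) = 18*(-8*(-1 - 9)) = 18*(-8*(-10)) = 18*80 = 1440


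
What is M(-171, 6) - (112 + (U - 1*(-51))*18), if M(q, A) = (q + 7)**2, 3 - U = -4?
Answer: 25740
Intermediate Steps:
U = 7 (U = 3 - 1*(-4) = 3 + 4 = 7)
M(q, A) = (7 + q)**2
M(-171, 6) - (112 + (U - 1*(-51))*18) = (7 - 171)**2 - (112 + (7 - 1*(-51))*18) = (-164)**2 - (112 + (7 + 51)*18) = 26896 - (112 + 58*18) = 26896 - (112 + 1044) = 26896 - 1*1156 = 26896 - 1156 = 25740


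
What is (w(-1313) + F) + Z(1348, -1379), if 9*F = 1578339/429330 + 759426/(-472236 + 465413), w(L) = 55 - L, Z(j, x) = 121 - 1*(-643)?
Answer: 6210276638593/2929318590 ≈ 2120.0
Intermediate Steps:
Z(j, x) = 764 (Z(j, x) = 121 + 643 = 764)
F = -35030595287/2929318590 (F = (1578339/429330 + 759426/(-472236 + 465413))/9 = (1578339*(1/429330) + 759426/(-6823))/9 = (526113/143110 + 759426*(-1/6823))/9 = (526113/143110 - 759426/6823)/9 = (⅑)*(-105091785861/976439530) = -35030595287/2929318590 ≈ -11.959)
(w(-1313) + F) + Z(1348, -1379) = ((55 - 1*(-1313)) - 35030595287/2929318590) + 764 = ((55 + 1313) - 35030595287/2929318590) + 764 = (1368 - 35030595287/2929318590) + 764 = 3972277235833/2929318590 + 764 = 6210276638593/2929318590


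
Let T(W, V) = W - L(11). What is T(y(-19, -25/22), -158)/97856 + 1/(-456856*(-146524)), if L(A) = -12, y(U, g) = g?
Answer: 499960944839/4503480234166144 ≈ 0.00011102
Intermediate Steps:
T(W, V) = 12 + W (T(W, V) = W - 1*(-12) = W + 12 = 12 + W)
T(y(-19, -25/22), -158)/97856 + 1/(-456856*(-146524)) = (12 - 25/22)/97856 + 1/(-456856*(-146524)) = (12 - 25*1/22)*(1/97856) - 1/456856*(-1/146524) = (12 - 25/22)*(1/97856) + 1/66940368544 = (239/22)*(1/97856) + 1/66940368544 = 239/2152832 + 1/66940368544 = 499960944839/4503480234166144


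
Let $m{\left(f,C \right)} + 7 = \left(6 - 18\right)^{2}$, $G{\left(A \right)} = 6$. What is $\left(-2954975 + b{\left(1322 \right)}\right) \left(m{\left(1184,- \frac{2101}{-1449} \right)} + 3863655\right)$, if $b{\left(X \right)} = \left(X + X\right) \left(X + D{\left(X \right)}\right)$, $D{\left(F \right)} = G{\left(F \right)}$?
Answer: $2149261346544$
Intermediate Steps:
$D{\left(F \right)} = 6$
$m{\left(f,C \right)} = 137$ ($m{\left(f,C \right)} = -7 + \left(6 - 18\right)^{2} = -7 + \left(-12\right)^{2} = -7 + 144 = 137$)
$b{\left(X \right)} = 2 X \left(6 + X\right)$ ($b{\left(X \right)} = \left(X + X\right) \left(X + 6\right) = 2 X \left(6 + X\right)$)
$\left(-2954975 + b{\left(1322 \right)}\right) \left(m{\left(1184,- \frac{2101}{-1449} \right)} + 3863655\right) = \left(-2954975 + 2 \cdot 1322 \left(6 + 1322\right)\right) \left(137 + 3863655\right) = \left(-2954975 + 2 \cdot 1322 \cdot 1328\right) 3863792 = \left(-2954975 + 3511232\right) 3863792 = 556257 \cdot 3863792 = 2149261346544$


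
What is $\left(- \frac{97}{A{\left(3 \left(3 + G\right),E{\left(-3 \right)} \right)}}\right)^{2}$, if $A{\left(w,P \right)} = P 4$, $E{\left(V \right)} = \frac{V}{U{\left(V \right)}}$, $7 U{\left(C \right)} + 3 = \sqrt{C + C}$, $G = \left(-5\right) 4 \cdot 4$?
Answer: $\frac{9409}{2352} - \frac{9409 i \sqrt{6}}{1176} \approx 4.0004 - 19.598 i$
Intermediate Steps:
$G = -80$ ($G = \left(-20\right) 4 = -80$)
$U{\left(C \right)} = - \frac{3}{7} + \frac{\sqrt{2} \sqrt{C}}{7}$ ($U{\left(C \right)} = - \frac{3}{7} + \frac{\sqrt{C + C}}{7} = - \frac{3}{7} + \frac{\sqrt{2 C}}{7} = - \frac{3}{7} + \frac{\sqrt{2} \sqrt{C}}{7}$)
$E{\left(V \right)} = \frac{V}{- \frac{3}{7} + \frac{\sqrt{2} \sqrt{V}}{7}}$
$A{\left(w,P \right)} = 4 P$
$\left(- \frac{97}{A{\left(3 \left(3 + G\right),E{\left(-3 \right)} \right)}}\right)^{2} = \left(- \frac{97}{4 \cdot 7 \left(-3\right) \frac{1}{-3 + \sqrt{2} \sqrt{-3}}}\right)^{2} = \left(- \frac{97}{4 \cdot 7 \left(-3\right) \frac{1}{-3 + \sqrt{2} i \sqrt{3}}}\right)^{2} = \left(- \frac{97}{4 \cdot 7 \left(-3\right) \frac{1}{-3 + i \sqrt{6}}}\right)^{2} = \left(- \frac{97}{4 \left(- \frac{21}{-3 + i \sqrt{6}}\right)}\right)^{2} = \left(- \frac{97}{\left(-84\right) \frac{1}{-3 + i \sqrt{6}}}\right)^{2} = \left(- 97 \left(\frac{1}{28} - \frac{i \sqrt{6}}{84}\right)\right)^{2} = \left(- \frac{97}{28} + \frac{97 i \sqrt{6}}{84}\right)^{2}$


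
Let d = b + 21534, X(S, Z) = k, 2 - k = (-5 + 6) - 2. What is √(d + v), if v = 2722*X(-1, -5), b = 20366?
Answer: √50066 ≈ 223.75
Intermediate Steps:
k = 3 (k = 2 - ((-5 + 6) - 2) = 2 - (1 - 2) = 2 - 1*(-1) = 2 + 1 = 3)
X(S, Z) = 3
d = 41900 (d = 20366 + 21534 = 41900)
v = 8166 (v = 2722*3 = 8166)
√(d + v) = √(41900 + 8166) = √50066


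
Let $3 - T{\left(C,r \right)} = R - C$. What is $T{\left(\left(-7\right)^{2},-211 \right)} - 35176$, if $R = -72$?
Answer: $-35052$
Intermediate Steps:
$T{\left(C,r \right)} = 75 + C$ ($T{\left(C,r \right)} = 3 - \left(-72 - C\right) = 3 + \left(72 + C\right) = 75 + C$)
$T{\left(\left(-7\right)^{2},-211 \right)} - 35176 = \left(75 + \left(-7\right)^{2}\right) - 35176 = \left(75 + 49\right) - 35176 = 124 - 35176 = -35052$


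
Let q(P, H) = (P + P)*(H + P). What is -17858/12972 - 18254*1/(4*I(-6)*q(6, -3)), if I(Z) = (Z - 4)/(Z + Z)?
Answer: -9955577/64860 ≈ -153.49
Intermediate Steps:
q(P, H) = 2*P*(H + P) (q(P, H) = (2*P)*(H + P) = 2*P*(H + P))
I(Z) = (-4 + Z)/(2*Z) (I(Z) = (-4 + Z)/((2*Z)) = (-4 + Z)*(1/(2*Z)) = (-4 + Z)/(2*Z))
-17858/12972 - 18254*1/(4*I(-6)*q(6, -3)) = -17858/12972 - 18254*(-1/(4*(-4 - 6)*(-3 + 6))) = -17858*1/12972 - 18254/((((½)*(-⅙)*(-10))*(2*6*3))*4) = -8929/6486 - 18254/(((⅚)*36)*4) = -8929/6486 - 18254/(30*4) = -8929/6486 - 18254/120 = -8929/6486 - 18254*1/120 = -8929/6486 - 9127/60 = -9955577/64860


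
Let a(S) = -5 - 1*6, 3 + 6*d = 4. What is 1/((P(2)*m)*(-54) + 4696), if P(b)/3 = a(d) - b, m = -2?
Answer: 1/484 ≈ 0.0020661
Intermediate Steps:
d = ⅙ (d = -½ + (⅙)*4 = -½ + ⅔ = ⅙ ≈ 0.16667)
a(S) = -11 (a(S) = -5 - 6 = -11)
P(b) = -33 - 3*b (P(b) = 3*(-11 - b) = -33 - 3*b)
1/((P(2)*m)*(-54) + 4696) = 1/(((-33 - 3*2)*(-2))*(-54) + 4696) = 1/(((-33 - 6)*(-2))*(-54) + 4696) = 1/(-39*(-2)*(-54) + 4696) = 1/(78*(-54) + 4696) = 1/(-4212 + 4696) = 1/484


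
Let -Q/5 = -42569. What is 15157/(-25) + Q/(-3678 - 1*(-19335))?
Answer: -231992024/391425 ≈ -592.69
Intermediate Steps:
Q = 212845 (Q = -5*(-42569) = 212845)
15157/(-25) + Q/(-3678 - 1*(-19335)) = 15157/(-25) + 212845/(-3678 - 1*(-19335)) = 15157*(-1/25) + 212845/(-3678 + 19335) = -15157/25 + 212845/15657 = -231992024/391425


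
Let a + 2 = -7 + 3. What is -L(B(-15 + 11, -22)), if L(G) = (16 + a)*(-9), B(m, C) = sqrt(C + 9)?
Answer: 90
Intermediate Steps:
B(m, C) = sqrt(9 + C)
a = -6 (a = -2 + (-7 + 3) = -2 - 4 = -6)
L(G) = -90 (L(G) = (16 - 6)*(-9) = 10*(-9) = -90)
-L(B(-15 + 11, -22)) = -1*(-90) = 90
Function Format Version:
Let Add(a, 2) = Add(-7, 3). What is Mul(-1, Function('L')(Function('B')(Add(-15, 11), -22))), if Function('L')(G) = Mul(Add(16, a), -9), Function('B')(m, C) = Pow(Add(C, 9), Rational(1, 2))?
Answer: 90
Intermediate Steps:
Function('B')(m, C) = Pow(Add(9, C), Rational(1, 2))
a = -6 (a = Add(-2, Add(-7, 3)) = Add(-2, -4) = -6)
Function('L')(G) = -90 (Function('L')(G) = Mul(Add(16, -6), -9) = Mul(10, -9) = -90)
Mul(-1, Function('L')(Function('B')(Add(-15, 11), -22))) = Mul(-1, -90) = 90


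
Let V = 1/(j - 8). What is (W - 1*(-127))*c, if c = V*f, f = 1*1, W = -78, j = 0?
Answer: -49/8 ≈ -6.1250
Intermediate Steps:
V = -⅛ (V = 1/(0 - 8) = 1/(-8) = -⅛ ≈ -0.12500)
f = 1
c = -⅛ (c = -⅛*1 = -⅛ ≈ -0.12500)
(W - 1*(-127))*c = (-78 - 1*(-127))*(-⅛) = (-78 + 127)*(-⅛) = 49*(-⅛) = -49/8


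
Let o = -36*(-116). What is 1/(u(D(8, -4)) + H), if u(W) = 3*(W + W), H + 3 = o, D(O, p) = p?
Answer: 1/4149 ≈ 0.00024102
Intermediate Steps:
o = 4176
H = 4173 (H = -3 + 4176 = 4173)
u(W) = 6*W (u(W) = 3*(2*W) = 6*W)
1/(u(D(8, -4)) + H) = 1/(6*(-4) + 4173) = 1/(-24 + 4173) = 1/4149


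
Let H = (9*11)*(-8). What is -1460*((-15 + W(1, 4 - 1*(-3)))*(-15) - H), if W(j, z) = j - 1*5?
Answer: -1572420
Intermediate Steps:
W(j, z) = -5 + j (W(j, z) = j - 5 = -5 + j)
H = -792 (H = 99*(-8) = -792)
-1460*((-15 + W(1, 4 - 1*(-3)))*(-15) - H) = -1460*((-15 + (-5 + 1))*(-15) - 1*(-792)) = -1460*((-15 - 4)*(-15) + 792) = -1460*(-19*(-15) + 792) = -1460*(285 + 792) = -1460*1077 = -1572420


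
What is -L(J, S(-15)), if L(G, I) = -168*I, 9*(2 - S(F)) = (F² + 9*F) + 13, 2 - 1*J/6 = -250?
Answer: -4760/3 ≈ -1586.7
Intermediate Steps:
J = 1512 (J = 12 - 6*(-250) = 12 + 1500 = 1512)
S(F) = 5/9 - F - F²/9 (S(F) = 2 - ((F² + 9*F) + 13)/9 = 2 - (13 + F² + 9*F)/9 = 2 + (-13/9 - F - F²/9) = 5/9 - F - F²/9)
-L(J, S(-15)) = -(-168)*(5/9 - 1*(-15) - ⅑*(-15)²) = -(-168)*(5/9 + 15 - ⅑*225) = -(-168)*(5/9 + 15 - 25) = -(-168)*(-85)/9 = -1*4760/3 = -4760/3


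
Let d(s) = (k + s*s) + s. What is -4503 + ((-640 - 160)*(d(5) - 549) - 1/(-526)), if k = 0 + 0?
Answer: 216026623/526 ≈ 4.1070e+5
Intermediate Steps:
k = 0
d(s) = s + s² (d(s) = (0 + s*s) + s = (0 + s²) + s = s² + s = s + s²)
-4503 + ((-640 - 160)*(d(5) - 549) - 1/(-526)) = -4503 + ((-640 - 160)*(5*(1 + 5) - 549) - 1/(-526)) = -4503 + (-800*(5*6 - 549) - 1*(-1/526)) = -4503 + (-800*(30 - 549) + 1/526) = -4503 + (-800*(-519) + 1/526) = -4503 + (415200 + 1/526) = -4503 + 218395201/526 = 216026623/526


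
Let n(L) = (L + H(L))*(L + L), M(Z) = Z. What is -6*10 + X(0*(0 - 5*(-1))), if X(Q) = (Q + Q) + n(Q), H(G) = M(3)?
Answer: -60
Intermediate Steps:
H(G) = 3
n(L) = 2*L*(3 + L) (n(L) = (L + 3)*(L + L) = (3 + L)*(2*L) = 2*L*(3 + L))
X(Q) = 2*Q + 2*Q*(3 + Q) (X(Q) = (Q + Q) + 2*Q*(3 + Q) = 2*Q + 2*Q*(3 + Q))
-6*10 + X(0*(0 - 5*(-1))) = -6*10 + 2*(0*(0 - 5*(-1)))*(4 + 0*(0 - 5*(-1))) = -60 + 2*(0*(0 + 5))*(4 + 0*(0 + 5)) = -60 + 2*(0*5)*(4 + 0*5) = -60 + 2*0*(4 + 0) = -60 + 2*0*4 = -60 + 0 = -60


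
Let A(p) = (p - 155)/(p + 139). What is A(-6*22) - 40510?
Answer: -40551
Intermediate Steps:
A(p) = (-155 + p)/(139 + p)
A(-6*22) - 40510 = (-155 - 6*22)/(139 - 6*22) - 40510 = (-155 - 132)/(139 - 132) - 40510 = -287/7 - 40510 = (⅐)*(-287) - 40510 = -41 - 40510 = -40551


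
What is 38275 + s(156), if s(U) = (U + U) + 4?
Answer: 38591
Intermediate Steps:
s(U) = 4 + 2*U (s(U) = 2*U + 4 = 4 + 2*U)
38275 + s(156) = 38275 + (4 + 2*156) = 38275 + (4 + 312) = 38275 + 316 = 38591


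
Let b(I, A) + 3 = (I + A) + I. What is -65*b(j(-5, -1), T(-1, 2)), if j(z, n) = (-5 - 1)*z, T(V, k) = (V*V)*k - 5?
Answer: -3510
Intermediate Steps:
T(V, k) = -5 + k*V**2 (T(V, k) = V**2*k - 5 = k*V**2 - 5 = -5 + k*V**2)
j(z, n) = -6*z
b(I, A) = -3 + A + 2*I (b(I, A) = -3 + ((I + A) + I) = -3 + ((A + I) + I) = -3 + (A + 2*I) = -3 + A + 2*I)
-65*b(j(-5, -1), T(-1, 2)) = -65*(-3 + (-5 + 2*(-1)**2) + 2*(-6*(-5))) = -65*(-3 + (-5 + 2*1) + 2*30) = -65*(-3 + (-5 + 2) + 60) = -65*(-3 - 3 + 60) = -65*54 = -3510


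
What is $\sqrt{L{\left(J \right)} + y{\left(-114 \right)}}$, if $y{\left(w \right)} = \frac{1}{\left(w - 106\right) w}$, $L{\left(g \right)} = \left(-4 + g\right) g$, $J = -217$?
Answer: $\frac{\sqrt{7541314987470}}{12540} \approx 218.99$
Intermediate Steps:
$L{\left(g \right)} = g \left(-4 + g\right)$
$y{\left(w \right)} = \frac{1}{w \left(-106 + w\right)}$ ($y{\left(w \right)} = \frac{1}{\left(-106 + w\right) w} = \frac{1}{w \left(-106 + w\right)}$)
$\sqrt{L{\left(J \right)} + y{\left(-114 \right)}} = \sqrt{- 217 \left(-4 - 217\right) + \frac{1}{\left(-114\right) \left(-106 - 114\right)}} = \sqrt{\left(-217\right) \left(-221\right) - \frac{1}{114 \left(-220\right)}} = \sqrt{47957 - - \frac{1}{25080}} = \sqrt{47957 + \frac{1}{25080}} = \sqrt{\frac{1202761561}{25080}} = \frac{\sqrt{7541314987470}}{12540}$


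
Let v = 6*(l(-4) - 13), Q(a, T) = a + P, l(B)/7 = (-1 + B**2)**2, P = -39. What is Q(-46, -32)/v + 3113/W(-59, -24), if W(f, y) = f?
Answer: -29180051/552948 ≈ -52.772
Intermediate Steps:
l(B) = 7*(-1 + B**2)**2
Q(a, T) = -39 + a (Q(a, T) = a - 39 = -39 + a)
v = 9372 (v = 6*(7*(-1 + (-4)**2)**2 - 13) = 6*(7*(-1 + 16)**2 - 13) = 6*(7*15**2 - 13) = 6*(7*225 - 13) = 6*(1575 - 13) = 6*1562 = 9372)
Q(-46, -32)/v + 3113/W(-59, -24) = (-39 - 46)/9372 + 3113/(-59) = -85*1/9372 + 3113*(-1/59) = -85/9372 - 3113/59 = -29180051/552948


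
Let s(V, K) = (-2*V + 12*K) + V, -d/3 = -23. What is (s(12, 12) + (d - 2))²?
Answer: 39601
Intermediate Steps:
d = 69 (d = -3*(-23) = 69)
s(V, K) = -V + 12*K
(s(12, 12) + (d - 2))² = ((-1*12 + 12*12) + (69 - 2))² = ((-12 + 144) + 67)² = (132 + 67)² = 199² = 39601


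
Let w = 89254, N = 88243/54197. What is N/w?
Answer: 88243/4837299038 ≈ 1.8242e-5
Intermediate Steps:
N = 88243/54197 (N = 88243*(1/54197) = 88243/54197 ≈ 1.6282)
N/w = (88243/54197)/89254 = (88243/54197)*(1/89254) = 88243/4837299038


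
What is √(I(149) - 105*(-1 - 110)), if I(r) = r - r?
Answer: 3*√1295 ≈ 107.96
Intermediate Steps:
I(r) = 0
√(I(149) - 105*(-1 - 110)) = √(0 - 105*(-1 - 110)) = √(0 - 105*(-111)) = √(0 + 11655) = √11655 = 3*√1295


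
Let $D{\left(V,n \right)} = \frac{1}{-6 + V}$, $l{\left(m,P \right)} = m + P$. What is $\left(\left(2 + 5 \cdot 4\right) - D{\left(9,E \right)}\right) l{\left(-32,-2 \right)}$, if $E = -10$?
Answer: $- \frac{2210}{3} \approx -736.67$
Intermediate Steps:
$l{\left(m,P \right)} = P + m$
$\left(\left(2 + 5 \cdot 4\right) - D{\left(9,E \right)}\right) l{\left(-32,-2 \right)} = \left(\left(2 + 5 \cdot 4\right) - \frac{1}{-6 + 9}\right) \left(-2 - 32\right) = \left(\left(2 + 20\right) - \frac{1}{3}\right) \left(-34\right) = \left(22 - \frac{1}{3}\right) \left(-34\right) = \frac{65}{3} \left(-34\right) = - \frac{2210}{3}$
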